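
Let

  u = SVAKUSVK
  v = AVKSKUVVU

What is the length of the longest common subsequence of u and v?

Pick S (u #1, v #4), then K (u #4, v #5), then U (u #5, v #6), then V (u #7, v #8); all 4 characters appear in both, in order. The LCS DP gives dp[8][9] = 4, so this is optimal.

4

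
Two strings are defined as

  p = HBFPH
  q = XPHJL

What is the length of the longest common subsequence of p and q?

2

Let dp[i][j] be the LCS length of the first i characters of p and the first j characters of q. dp[i][j] = dp[i-1][j-1]+1 when the i-th and j-th characters match, else max(dp[i-1][j], dp[i][j-1]).
    ·  X  P  H  J  L
 ·  0  0  0  0  0  0
 H  0  0  0  1  1  1
 B  0  0  0  1  1  1
 F  0  0  0  1  1  1
 P  0  0  1  1  1  1
 H  0  0  1  2  2  2
dp[5][5] = 2. One LCS (by backtracking along matches): PH.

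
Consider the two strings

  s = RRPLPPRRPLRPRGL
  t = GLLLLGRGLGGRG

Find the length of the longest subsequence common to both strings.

5

Match L (s #4, t #5), R (s #7, t #7), L (s #10, t #9), R (s #13, t #12), G (s #14, t #13) — 5 characters in the same relative order in both, and the DP table's final entry dp[15][13] is also 5, so no common subsequence is longer.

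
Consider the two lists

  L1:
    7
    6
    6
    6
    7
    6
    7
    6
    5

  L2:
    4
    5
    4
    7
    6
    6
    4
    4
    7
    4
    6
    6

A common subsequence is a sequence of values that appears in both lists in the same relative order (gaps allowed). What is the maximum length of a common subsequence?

6

Taking 7 [1,4]; then 6 [2,5]; then 6 [3,6]; then 7 [5,9]; then 6 [6,11]; then 6 [8,12] gives a common subsequence of length 6. The LCS DP gives dp[9][12] = 6, so this is optimal.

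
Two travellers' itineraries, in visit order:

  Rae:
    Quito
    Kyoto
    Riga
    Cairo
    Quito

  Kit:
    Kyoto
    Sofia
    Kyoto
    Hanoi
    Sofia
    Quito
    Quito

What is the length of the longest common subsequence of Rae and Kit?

2

Pick Quito (Rae #1, Kit #6); then Quito (Rae #5, Kit #7); all 2 stops appear in both, in order. Since dp[5][7] = 2, nothing longer is possible.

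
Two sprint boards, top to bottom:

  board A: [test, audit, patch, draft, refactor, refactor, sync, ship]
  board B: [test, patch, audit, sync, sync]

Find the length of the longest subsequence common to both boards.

Pick test (board A #1, board B #1) → audit (board A #2, board B #3) → sync (board A #7, board B #5); all 3 tasks appear in both, in order. The LCS DP gives dp[8][5] = 3, so this is optimal.

3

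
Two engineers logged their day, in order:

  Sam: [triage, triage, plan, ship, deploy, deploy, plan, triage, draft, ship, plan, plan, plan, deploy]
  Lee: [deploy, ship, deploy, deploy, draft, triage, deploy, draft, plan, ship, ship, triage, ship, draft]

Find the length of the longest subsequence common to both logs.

Match ship [4,2]; then deploy [5,4]; then deploy [6,7]; then plan [7,9]; then triage [8,12]; then draft [9,14] — 6 tasks in the same relative order in both, and the DP table's final entry dp[14][14] is also 6, so no common subsequence is longer.

6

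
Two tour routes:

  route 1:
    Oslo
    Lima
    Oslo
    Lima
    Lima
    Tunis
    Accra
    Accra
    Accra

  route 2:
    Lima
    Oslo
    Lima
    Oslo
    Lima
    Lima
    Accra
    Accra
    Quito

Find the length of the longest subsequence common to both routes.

Taking Oslo at route 1[1]=route 2[2]; then Lima at route 1[2]=route 2[3]; then Oslo at route 1[3]=route 2[4]; then Lima at route 1[4]=route 2[5]; then Lima at route 1[5]=route 2[6]; then Accra at route 1[7]=route 2[7]; then Accra at route 1[8]=route 2[8] gives a common subsequence of length 7. The LCS DP gives dp[9][9] = 7, so this is optimal.

7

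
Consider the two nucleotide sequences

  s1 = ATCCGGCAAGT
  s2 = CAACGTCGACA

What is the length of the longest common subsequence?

6

One common subsequence of length 6: A [1,3], then T [2,6], then C [4,7], then G [5,8], then C [7,10], then A [9,11]. dp[11][11] = 6 confirms this is the maximum.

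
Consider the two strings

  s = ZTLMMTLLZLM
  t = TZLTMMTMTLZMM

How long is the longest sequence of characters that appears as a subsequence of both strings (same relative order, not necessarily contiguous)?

8

One common subsequence of length 8: Z (s #1, t #2); then T (s #2, t #4); then M (s #4, t #6); then M (s #5, t #8); then T (s #6, t #9); then L (s #8, t #10); then Z (s #9, t #11); then M (s #11, t #13). Since dp[11][13] = 8, nothing longer is possible.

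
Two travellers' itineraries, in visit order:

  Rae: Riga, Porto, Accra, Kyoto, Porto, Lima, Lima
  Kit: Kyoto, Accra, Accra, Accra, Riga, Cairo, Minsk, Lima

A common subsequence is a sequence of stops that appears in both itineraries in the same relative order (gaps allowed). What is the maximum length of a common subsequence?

2

Match Riga [1,5], then Lima [7,8] — 2 stops in the same relative order in both. The LCS DP gives dp[7][8] = 2, so this is optimal.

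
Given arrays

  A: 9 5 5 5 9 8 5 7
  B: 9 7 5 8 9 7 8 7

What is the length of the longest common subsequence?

Let dp[i][j] be the LCS length of the first i values of A and the first j values of B. dp[i][j] = dp[i-1][j-1]+1 when the i-th and j-th values match, else max(dp[i-1][j], dp[i][j-1]).
    ·  9  7  5  8  9  7  8  7
 ·  0  0  0  0  0  0  0  0  0
 9  0  1  1  1  1  1  1  1  1
 5  0  1  1  2  2  2  2  2  2
 5  0  1  1  2  2  2  2  2  2
 5  0  1  1  2  2  2  2  2  2
 9  0  1  1  2  2  3  3  3  3
 8  0  1  1  2  3  3  3  4  4
 5  0  1  1  2  3  3  3  4  4
 7  0  1  2  2  3  3  4  4  5
dp[8][8] = 5. One LCS (by backtracking along matches): 9, 5, 9, 8, 7.

5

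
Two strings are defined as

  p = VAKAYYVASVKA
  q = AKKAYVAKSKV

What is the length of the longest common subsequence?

8

Let dp[i][j] be the LCS length of the first i characters of p and the first j characters of q. dp[i][j] = dp[i-1][j-1]+1 when the i-th and j-th characters match, else max(dp[i-1][j], dp[i][j-1]).
    ·  A  K  K  A  Y  V  A  K  S  K  V
 ·  0  0  0  0  0  0  0  0  0  0  0  0
 V  0  0  0  0  0  0  1  1  1  1  1  1
 A  0  1  1  1  1  1  1  2  2  2  2  2
 K  0  1  2  2  2  2  2  2  3  3  3  3
 A  0  1  2  2  3  3  3  3  3  3  3  3
 Y  0  1  2  2  3  4  4  4  4  4  4  4
 Y  0  1  2  2  3  4  4  4  4  4  4  4
 V  0  1  2  2  3  4  5  5  5  5  5  5
 A  0  1  2  2  3  4  5  6  6  6  6  6
 S  0  1  2  2  3  4  5  6  6  7  7  7
 V  0  1  2  2  3  4  5  6  6  7  7  8
 K  0  1  2  3  3  4  5  6  7  7  8  8
 A  0  1  2  3  4  4  5  6  7  7  8  8
dp[12][11] = 8. One LCS (by backtracking along matches): AKAYVASV.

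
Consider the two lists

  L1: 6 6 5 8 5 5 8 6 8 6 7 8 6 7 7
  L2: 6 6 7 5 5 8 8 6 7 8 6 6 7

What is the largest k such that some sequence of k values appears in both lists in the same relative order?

11

Pick 6 at L1[1]=L2[1]; then 6 at L1[2]=L2[2]; then 5 at L1[5]=L2[4]; then 5 at L1[6]=L2[5]; then 8 at L1[7]=L2[6]; then 8 at L1[9]=L2[7]; then 6 at L1[10]=L2[8]; then 7 at L1[11]=L2[9]; then 8 at L1[12]=L2[10]; then 6 at L1[13]=L2[12]; then 7 at L1[15]=L2[13]; all 11 values appear in both, in order. Since dp[15][13] = 11, nothing longer is possible.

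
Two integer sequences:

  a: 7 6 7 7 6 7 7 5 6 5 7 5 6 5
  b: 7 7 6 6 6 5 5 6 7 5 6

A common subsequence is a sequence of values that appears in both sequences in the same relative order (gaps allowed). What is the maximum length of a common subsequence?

8

One common subsequence of length 8: 7 [1,2], 6 [2,4], 6 [5,5], 5 [8,7], 6 [9,8], 7 [11,9], 5 [12,10], 6 [13,11]. The LCS DP gives dp[14][11] = 8, so this is optimal.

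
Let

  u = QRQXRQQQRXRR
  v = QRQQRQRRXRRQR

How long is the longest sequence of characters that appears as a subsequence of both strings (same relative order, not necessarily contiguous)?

Match Q (u #1, v #1), then R (u #2, v #2), then Q (u #3, v #4), then R (u #5, v #5), then Q (u #6, v #6), then R (u #9, v #8), then X (u #10, v #9), then R (u #11, v #11), then R (u #12, v #13) — 9 characters in the same relative order in both. The LCS DP gives dp[12][13] = 9, so this is optimal.

9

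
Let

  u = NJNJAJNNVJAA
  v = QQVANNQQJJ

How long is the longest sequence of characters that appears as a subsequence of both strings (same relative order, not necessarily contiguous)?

4

Taking N [1,5] → N [3,6] → J [6,9] → J [10,10] gives a common subsequence of length 4. Since dp[12][10] = 4, nothing longer is possible.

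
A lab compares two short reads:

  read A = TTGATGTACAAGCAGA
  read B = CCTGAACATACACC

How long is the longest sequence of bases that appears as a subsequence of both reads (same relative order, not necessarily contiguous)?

Taking T at read A[2]=read B[3]; then G at read A[3]=read B[4]; then A at read A[4]=read B[5]; then A at read A[8]=read B[6]; then C at read A[9]=read B[7]; then A at read A[10]=read B[8]; then A at read A[11]=read B[10]; then C at read A[13]=read B[11]; then A at read A[14]=read B[12] gives a common subsequence of length 9, and the DP table's final entry dp[16][14] is also 9, so no common subsequence is longer.

9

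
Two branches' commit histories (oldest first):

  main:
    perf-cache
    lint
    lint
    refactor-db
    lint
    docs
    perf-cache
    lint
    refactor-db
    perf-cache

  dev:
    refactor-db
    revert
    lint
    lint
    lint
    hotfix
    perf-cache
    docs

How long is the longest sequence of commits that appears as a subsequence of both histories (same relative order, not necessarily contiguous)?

Taking lint at main[2]=dev[3]; then lint at main[3]=dev[4]; then lint at main[5]=dev[5]; then docs at main[6]=dev[8] gives a common subsequence of length 4, and the DP table's final entry dp[10][8] is also 4, so no common subsequence is longer.

4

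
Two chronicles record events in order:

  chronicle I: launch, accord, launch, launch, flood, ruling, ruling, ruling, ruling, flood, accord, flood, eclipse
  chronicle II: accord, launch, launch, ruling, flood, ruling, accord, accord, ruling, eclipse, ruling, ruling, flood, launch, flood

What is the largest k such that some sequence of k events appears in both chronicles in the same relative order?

10

Pick accord (chronicle I #2, chronicle II #1) → launch (chronicle I #3, chronicle II #2) → launch (chronicle I #4, chronicle II #3) → flood (chronicle I #5, chronicle II #5) → ruling (chronicle I #6, chronicle II #6) → ruling (chronicle I #7, chronicle II #9) → ruling (chronicle I #8, chronicle II #11) → ruling (chronicle I #9, chronicle II #12) → flood (chronicle I #10, chronicle II #13) → flood (chronicle I #12, chronicle II #15); all 10 events appear in both, in order. dp[13][15] = 10 confirms this is the maximum.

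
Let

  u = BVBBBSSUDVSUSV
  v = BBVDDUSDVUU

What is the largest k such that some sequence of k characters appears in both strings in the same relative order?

6

One common subsequence of length 6: B [1,2], V [2,3], S [7,7], D [9,8], V [10,9], U [12,11], and the DP table's final entry dp[14][11] is also 6, so no common subsequence is longer.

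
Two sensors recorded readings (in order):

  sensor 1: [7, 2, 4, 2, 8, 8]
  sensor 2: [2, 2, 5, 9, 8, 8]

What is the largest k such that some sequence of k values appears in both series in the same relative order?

4

One common subsequence of length 4: 2 (sensor 1 #2, sensor 2 #1); then 2 (sensor 1 #4, sensor 2 #2); then 8 (sensor 1 #5, sensor 2 #5); then 8 (sensor 1 #6, sensor 2 #6). dp[6][6] = 4 confirms this is the maximum.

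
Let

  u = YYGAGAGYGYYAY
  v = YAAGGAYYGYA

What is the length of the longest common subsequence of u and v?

Taking Y [1,1]; then G [3,4]; then G [5,5]; then A [6,6]; then Y [8,8]; then G [9,9]; then Y [11,10]; then A [12,11] gives a common subsequence of length 8. dp[13][11] = 8 confirms this is the maximum.

8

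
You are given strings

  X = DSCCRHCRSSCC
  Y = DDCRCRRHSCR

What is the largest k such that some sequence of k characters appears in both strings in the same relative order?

Let dp[i][j] be the LCS length of the first i characters of X and the first j characters of Y. dp[i][j] = dp[i-1][j-1]+1 when the i-th and j-th characters match, else max(dp[i-1][j], dp[i][j-1]).
    ·  D  D  C  R  C  R  R  H  S  C  R
 ·  0  0  0  0  0  0  0  0  0  0  0  0
 D  0  1  1  1  1  1  1  1  1  1  1  1
 S  0  1  1  1  1  1  1  1  1  2  2  2
 C  0  1  1  2  2  2  2  2  2  2  3  3
 C  0  1  1  2  2  3  3  3  3  3  3  3
 R  0  1  1  2  3  3  4  4  4  4  4  4
 H  0  1  1  2  3  3  4  4  5  5  5  5
 C  0  1  1  2  3  4  4  4  5  5  6  6
 R  0  1  1  2  3  4  5  5  5  5  6  7
 S  0  1  1  2  3  4  5  5  5  6  6  7
 S  0  1  1  2  3  4  5  5  5  6  6  7
 C  0  1  1  2  3  4  5  5  5  6  7  7
 C  0  1  1  2  3  4  5  5  5  6  7  7
dp[12][11] = 7. One LCS (by backtracking along matches): DCCRHCR.

7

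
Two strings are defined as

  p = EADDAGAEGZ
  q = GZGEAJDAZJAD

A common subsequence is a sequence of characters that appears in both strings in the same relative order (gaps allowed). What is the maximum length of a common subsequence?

Let dp[i][j] be the LCS length of the first i characters of p and the first j characters of q. dp[i][j] = dp[i-1][j-1]+1 when the i-th and j-th characters match, else max(dp[i-1][j], dp[i][j-1]).
    ·  G  Z  G  E  A  J  D  A  Z  J  A  D
 ·  0  0  0  0  0  0  0  0  0  0  0  0  0
 E  0  0  0  0  1  1  1  1  1  1  1  1  1
 A  0  0  0  0  1  2  2  2  2  2  2  2  2
 D  0  0  0  0  1  2  2  3  3  3  3  3  3
 D  0  0  0  0  1  2  2  3  3  3  3  3  4
 A  0  0  0  0  1  2  2  3  4  4  4  4  4
 G  0  1  1  1  1  2  2  3  4  4  4  4  4
 A  0  1  1  1  1  2  2  3  4  4  4  5  5
 E  0  1  1  1  2  2  2  3  4  4  4  5  5
 G  0  1  1  2  2  2  2  3  4  4  4  5  5
 Z  0  1  2  2  2  2  2  3  4  5  5  5  5
dp[10][12] = 5. One LCS (by backtracking along matches): EADAA.

5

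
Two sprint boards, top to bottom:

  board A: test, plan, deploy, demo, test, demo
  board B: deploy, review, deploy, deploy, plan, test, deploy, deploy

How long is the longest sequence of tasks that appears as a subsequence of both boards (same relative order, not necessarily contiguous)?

2

One common subsequence of length 2: test [1,6], deploy [3,8], and the DP table's final entry dp[6][8] is also 2, so no common subsequence is longer.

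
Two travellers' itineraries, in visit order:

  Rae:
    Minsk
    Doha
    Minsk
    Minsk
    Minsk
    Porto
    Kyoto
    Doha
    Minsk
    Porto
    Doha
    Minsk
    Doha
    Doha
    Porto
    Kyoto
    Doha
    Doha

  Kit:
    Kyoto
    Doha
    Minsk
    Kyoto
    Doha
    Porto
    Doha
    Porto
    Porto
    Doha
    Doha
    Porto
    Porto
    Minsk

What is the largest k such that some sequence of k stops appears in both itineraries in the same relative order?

One common subsequence of length 9: Doha at Rae[2]=Kit[2] → Minsk at Rae[5]=Kit[3] → Kyoto at Rae[7]=Kit[4] → Doha at Rae[8]=Kit[5] → Porto at Rae[10]=Kit[6] → Doha at Rae[11]=Kit[7] → Doha at Rae[13]=Kit[10] → Doha at Rae[14]=Kit[11] → Porto at Rae[15]=Kit[13], and the DP table's final entry dp[18][14] is also 9, so no common subsequence is longer.

9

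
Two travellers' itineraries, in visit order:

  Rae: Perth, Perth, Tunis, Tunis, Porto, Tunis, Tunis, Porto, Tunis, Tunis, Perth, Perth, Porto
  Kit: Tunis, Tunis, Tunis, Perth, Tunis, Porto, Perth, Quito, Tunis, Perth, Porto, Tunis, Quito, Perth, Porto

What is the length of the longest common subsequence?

9

Taking Tunis (Rae #3, Kit #1) → Tunis (Rae #4, Kit #2) → Tunis (Rae #6, Kit #3) → Tunis (Rae #7, Kit #5) → Porto (Rae #8, Kit #6) → Tunis (Rae #9, Kit #9) → Tunis (Rae #10, Kit #12) → Perth (Rae #12, Kit #14) → Porto (Rae #13, Kit #15) gives a common subsequence of length 9. Since dp[13][15] = 9, nothing longer is possible.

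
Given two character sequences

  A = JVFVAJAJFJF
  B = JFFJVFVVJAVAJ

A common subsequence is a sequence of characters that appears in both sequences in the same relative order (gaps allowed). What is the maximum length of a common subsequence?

7

Let dp[i][j] be the LCS length of the first i characters of A and the first j characters of B. dp[i][j] = dp[i-1][j-1]+1 when the i-th and j-th characters match, else max(dp[i-1][j], dp[i][j-1]).
    ·  J  F  F  J  V  F  V  V  J  A  V  A  J
 ·  0  0  0  0  0  0  0  0  0  0  0  0  0  0
 J  0  1  1  1  1  1  1  1  1  1  1  1  1  1
 V  0  1  1  1  1  2  2  2  2  2  2  2  2  2
 F  0  1  2  2  2  2  3  3  3  3  3  3  3  3
 V  0  1  2  2  2  3  3  4  4  4  4  4  4  4
 A  0  1  2  2  2  3  3  4  4  4  5  5  5  5
 J  0  1  2  2  3  3  3  4  4  5  5  5  5  6
 A  0  1  2  2  3  3  3  4  4  5  6  6  6  6
 J  0  1  2  2  3  3  3  4  4  5  6  6  6  7
 F  0  1  2  3  3  3  4  4  4  5  6  6  6  7
 J  0  1  2  3  4  4  4  4  4  5  6  6  6  7
 F  0  1  2  3  4  4  5  5  5  5  6  6  6  7
dp[11][13] = 7. One LCS (by backtracking along matches): JVFVAAJ.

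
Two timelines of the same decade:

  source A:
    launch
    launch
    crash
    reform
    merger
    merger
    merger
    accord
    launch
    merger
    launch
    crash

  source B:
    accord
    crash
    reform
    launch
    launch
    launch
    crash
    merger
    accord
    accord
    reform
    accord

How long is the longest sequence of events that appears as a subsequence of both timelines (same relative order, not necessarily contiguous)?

Taking launch [1,5]; then launch [2,6]; then crash [3,7]; then reform [4,11]; then accord [8,12] gives a common subsequence of length 5. Since dp[12][12] = 5, nothing longer is possible.

5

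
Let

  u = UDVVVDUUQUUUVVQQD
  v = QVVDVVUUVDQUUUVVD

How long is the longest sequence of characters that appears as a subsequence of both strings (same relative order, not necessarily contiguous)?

12

Match D [2,4], V [3,5], V [4,6], V [5,9], D [6,10], Q [9,11], U [10,12], U [11,13], U [12,14], V [13,15], V [14,16], D [17,17] — 12 characters in the same relative order in both. dp[17][17] = 12 confirms this is the maximum.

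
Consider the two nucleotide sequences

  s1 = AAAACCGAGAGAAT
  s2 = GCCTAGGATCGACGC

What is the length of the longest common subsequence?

Match C (s1 #5, s2 #2); then C (s1 #6, s2 #3); then G (s1 #7, s2 #7); then A (s1 #8, s2 #8); then G (s1 #9, s2 #11); then A (s1 #10, s2 #12); then G (s1 #11, s2 #14) — 7 bases in the same relative order in both. Since dp[14][15] = 7, nothing longer is possible.

7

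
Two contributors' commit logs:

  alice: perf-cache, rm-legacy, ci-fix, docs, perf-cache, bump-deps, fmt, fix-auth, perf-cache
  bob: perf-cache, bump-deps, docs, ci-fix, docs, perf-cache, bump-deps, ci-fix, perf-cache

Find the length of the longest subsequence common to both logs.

6

One common subsequence of length 6: perf-cache (alice #1, bob #1), then ci-fix (alice #3, bob #4), then docs (alice #4, bob #5), then perf-cache (alice #5, bob #6), then bump-deps (alice #6, bob #7), then perf-cache (alice #9, bob #9), and the DP table's final entry dp[9][9] is also 6, so no common subsequence is longer.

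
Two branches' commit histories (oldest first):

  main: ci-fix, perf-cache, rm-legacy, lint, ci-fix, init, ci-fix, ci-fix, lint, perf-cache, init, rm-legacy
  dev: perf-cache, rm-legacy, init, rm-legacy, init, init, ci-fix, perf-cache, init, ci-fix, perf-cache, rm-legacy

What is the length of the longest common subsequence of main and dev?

7

Taking perf-cache [2,1] → rm-legacy [3,4] → ci-fix [5,7] → init [6,9] → ci-fix [8,10] → perf-cache [10,11] → rm-legacy [12,12] gives a common subsequence of length 7. Since dp[12][12] = 7, nothing longer is possible.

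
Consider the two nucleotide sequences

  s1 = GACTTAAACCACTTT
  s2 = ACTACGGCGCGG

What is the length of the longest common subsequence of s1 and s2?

Taking A [2,1], C [3,2], T [5,3], A [8,4], C [9,5], C [10,8], C [12,10] gives a common subsequence of length 7. dp[15][12] = 7 confirms this is the maximum.

7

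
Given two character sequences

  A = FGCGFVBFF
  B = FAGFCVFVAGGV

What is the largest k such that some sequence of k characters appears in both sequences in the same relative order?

Let dp[i][j] be the LCS length of the first i characters of A and the first j characters of B. dp[i][j] = dp[i-1][j-1]+1 when the i-th and j-th characters match, else max(dp[i-1][j], dp[i][j-1]).
    ·  F  A  G  F  C  V  F  V  A  G  G  V
 ·  0  0  0  0  0  0  0  0  0  0  0  0  0
 F  0  1  1  1  1  1  1  1  1  1  1  1  1
 G  0  1  1  2  2  2  2  2  2  2  2  2  2
 C  0  1  1  2  2  3  3  3  3  3  3  3  3
 G  0  1  1  2  2  3  3  3  3  3  4  4  4
 F  0  1  1  2  3  3  3  4  4  4  4  4  4
 V  0  1  1  2  3  3  4  4  5  5  5  5  5
 B  0  1  1  2  3  3  4  4  5  5  5  5  5
 F  0  1  1  2  3  3  4  5  5  5  5  5  5
 F  0  1  1  2  3  3  4  5  5  5  5  5  5
dp[9][12] = 5. One LCS (by backtracking along matches): FGCGV.

5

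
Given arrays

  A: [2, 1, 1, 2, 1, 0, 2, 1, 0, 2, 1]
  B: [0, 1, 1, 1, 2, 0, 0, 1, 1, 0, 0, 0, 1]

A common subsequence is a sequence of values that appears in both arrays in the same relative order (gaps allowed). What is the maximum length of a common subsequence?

Pick 1 (A #2, B #3) → 1 (A #3, B #4) → 2 (A #4, B #5) → 1 (A #5, B #9) → 0 (A #6, B #11) → 0 (A #9, B #12) → 1 (A #11, B #13); all 7 values appear in both, in order, and the DP table's final entry dp[11][13] is also 7, so no common subsequence is longer.

7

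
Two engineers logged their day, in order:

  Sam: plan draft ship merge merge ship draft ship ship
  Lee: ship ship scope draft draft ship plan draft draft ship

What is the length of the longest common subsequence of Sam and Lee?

One common subsequence of length 5: ship [3,1]; then ship [6,2]; then draft [7,5]; then ship [8,6]; then ship [9,10], and the DP table's final entry dp[9][10] is also 5, so no common subsequence is longer.

5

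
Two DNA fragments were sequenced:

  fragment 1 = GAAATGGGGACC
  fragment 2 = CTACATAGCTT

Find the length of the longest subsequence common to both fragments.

5

One common subsequence of length 5: A at fragment 1[2]=fragment 2[3], then A at fragment 1[3]=fragment 2[5], then A at fragment 1[4]=fragment 2[7], then G at fragment 1[9]=fragment 2[8], then C at fragment 1[11]=fragment 2[9]. dp[12][11] = 5 confirms this is the maximum.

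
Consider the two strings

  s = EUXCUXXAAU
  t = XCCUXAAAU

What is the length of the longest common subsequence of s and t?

Pick X [3,1], C [4,3], U [5,4], X [6,5], A [8,7], A [9,8], U [10,9]; all 7 characters appear in both, in order. Since dp[10][9] = 7, nothing longer is possible.

7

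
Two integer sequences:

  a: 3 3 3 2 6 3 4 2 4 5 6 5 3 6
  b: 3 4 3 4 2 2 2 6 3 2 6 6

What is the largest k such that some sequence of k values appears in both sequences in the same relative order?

8

Match 3 [1,1], then 3 [2,3], then 2 [4,7], then 6 [5,8], then 3 [6,9], then 2 [8,10], then 6 [11,11], then 6 [14,12] — 8 values in the same relative order in both. Since dp[14][12] = 8, nothing longer is possible.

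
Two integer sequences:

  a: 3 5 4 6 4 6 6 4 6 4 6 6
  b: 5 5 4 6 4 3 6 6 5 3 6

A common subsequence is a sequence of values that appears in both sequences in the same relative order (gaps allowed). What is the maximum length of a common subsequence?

Let dp[i][j] be the LCS length of the first i values of a and the first j values of b. dp[i][j] = dp[i-1][j-1]+1 when the i-th and j-th values match, else max(dp[i-1][j], dp[i][j-1]).
    ·  5  5  4  6  4  3  6  6  5  3  6
 ·  0  0  0  0  0  0  0  0  0  0  0  0
 3  0  0  0  0  0  0  1  1  1  1  1  1
 5  0  1  1  1  1  1  1  1  1  2  2  2
 4  0  1  1  2  2  2  2  2  2  2  2  2
 6  0  1  1  2  3  3  3  3  3  3  3  3
 4  0  1  1  2  3  4  4  4  4  4  4  4
 6  0  1  1  2  3  4  4  5  5  5  5  5
 6  0  1  1  2  3  4  4  5  6  6  6  6
 4  0  1  1  2  3  4  4  5  6  6  6  6
 6  0  1  1  2  3  4  4  5  6  6  6  7
 4  0  1  1  2  3  4  4  5  6  6  6  7
 6  0  1  1  2  3  4  4  5  6  6  6  7
 6  0  1  1  2  3  4  4  5  6  6  6  7
dp[12][11] = 7. One LCS (by backtracking along matches): 5, 4, 6, 4, 6, 6, 6.

7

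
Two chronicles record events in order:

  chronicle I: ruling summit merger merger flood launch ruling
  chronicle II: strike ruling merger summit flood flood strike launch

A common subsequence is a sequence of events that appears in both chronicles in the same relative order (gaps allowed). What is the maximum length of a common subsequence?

4

Taking ruling at chronicle I[1]=chronicle II[2] → summit at chronicle I[2]=chronicle II[4] → flood at chronicle I[5]=chronicle II[6] → launch at chronicle I[6]=chronicle II[8] gives a common subsequence of length 4, and the DP table's final entry dp[7][8] is also 4, so no common subsequence is longer.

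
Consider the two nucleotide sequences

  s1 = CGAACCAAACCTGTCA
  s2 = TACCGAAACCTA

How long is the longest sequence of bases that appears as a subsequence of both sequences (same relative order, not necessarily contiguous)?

One common subsequence of length 10: A [4,2]; then C [5,3]; then C [6,4]; then A [7,6]; then A [8,7]; then A [9,8]; then C [10,9]; then C [11,10]; then T [14,11]; then A [16,12]. The LCS DP gives dp[16][12] = 10, so this is optimal.

10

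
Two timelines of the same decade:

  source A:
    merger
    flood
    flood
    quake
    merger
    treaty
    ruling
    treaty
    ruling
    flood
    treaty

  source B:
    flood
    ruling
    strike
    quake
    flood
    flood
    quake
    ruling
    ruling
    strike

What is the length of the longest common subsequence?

5

One common subsequence of length 5: flood at source A[2]=source B[5], then flood at source A[3]=source B[6], then quake at source A[4]=source B[7], then ruling at source A[7]=source B[8], then ruling at source A[9]=source B[9]. The LCS DP gives dp[11][10] = 5, so this is optimal.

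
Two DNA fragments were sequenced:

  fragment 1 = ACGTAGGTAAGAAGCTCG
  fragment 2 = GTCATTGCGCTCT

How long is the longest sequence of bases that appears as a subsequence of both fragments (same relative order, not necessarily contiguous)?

9

Pick G (fragment 1 #3, fragment 2 #1), T (fragment 1 #4, fragment 2 #2), A (fragment 1 #5, fragment 2 #4), T (fragment 1 #8, fragment 2 #6), G (fragment 1 #11, fragment 2 #7), G (fragment 1 #14, fragment 2 #9), C (fragment 1 #15, fragment 2 #10), T (fragment 1 #16, fragment 2 #11), C (fragment 1 #17, fragment 2 #12); all 9 bases appear in both, in order. The LCS DP gives dp[18][13] = 9, so this is optimal.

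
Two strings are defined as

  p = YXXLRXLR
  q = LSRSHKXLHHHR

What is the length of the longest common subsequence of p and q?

5

Pick L (p #4, q #1); then R (p #5, q #3); then X (p #6, q #7); then L (p #7, q #8); then R (p #8, q #12); all 5 characters appear in both, in order. Since dp[8][12] = 5, nothing longer is possible.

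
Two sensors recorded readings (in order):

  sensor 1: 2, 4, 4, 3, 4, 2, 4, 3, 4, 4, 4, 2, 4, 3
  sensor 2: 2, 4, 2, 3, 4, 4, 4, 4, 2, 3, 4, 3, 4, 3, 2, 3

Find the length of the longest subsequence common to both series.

10

Taking 2 at sensor 1[1]=sensor 2[3]; then 4 at sensor 1[2]=sensor 2[6]; then 4 at sensor 1[3]=sensor 2[7]; then 4 at sensor 1[5]=sensor 2[8]; then 2 at sensor 1[6]=sensor 2[9]; then 4 at sensor 1[7]=sensor 2[11]; then 3 at sensor 1[8]=sensor 2[12]; then 4 at sensor 1[9]=sensor 2[13]; then 2 at sensor 1[12]=sensor 2[15]; then 3 at sensor 1[14]=sensor 2[16] gives a common subsequence of length 10. dp[14][16] = 10 confirms this is the maximum.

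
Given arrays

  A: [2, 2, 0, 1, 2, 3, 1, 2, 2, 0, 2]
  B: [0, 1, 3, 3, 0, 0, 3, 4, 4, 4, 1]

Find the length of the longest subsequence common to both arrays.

Taking 0 (A #3, B #1), then 1 (A #4, B #2), then 3 (A #6, B #7), then 1 (A #7, B #11) gives a common subsequence of length 4. The LCS DP gives dp[11][11] = 4, so this is optimal.

4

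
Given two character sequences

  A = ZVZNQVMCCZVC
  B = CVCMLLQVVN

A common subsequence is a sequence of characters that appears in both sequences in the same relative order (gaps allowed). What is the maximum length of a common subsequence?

Let dp[i][j] be the LCS length of the first i characters of A and the first j characters of B. dp[i][j] = dp[i-1][j-1]+1 when the i-th and j-th characters match, else max(dp[i-1][j], dp[i][j-1]).
    ·  C  V  C  M  L  L  Q  V  V  N
 ·  0  0  0  0  0  0  0  0  0  0  0
 Z  0  0  0  0  0  0  0  0  0  0  0
 V  0  0  1  1  1  1  1  1  1  1  1
 Z  0  0  1  1  1  1  1  1  1  1  1
 N  0  0  1  1  1  1  1  1  1  1  2
 Q  0  0  1  1  1  1  1  2  2  2  2
 V  0  0  1  1  1  1  1  2  3  3  3
 M  0  0  1  1  2  2  2  2  3  3  3
 C  0  1  1  2  2  2  2  2  3  3  3
 C  0  1  1  2  2  2  2  2  3  3  3
 Z  0  1  1  2  2  2  2  2  3  3  3
 V  0  1  2  2  2  2  2  2  3  4  4
 C  0  1  2  3  3  3  3  3  3  4  4
dp[12][10] = 4. One LCS (by backtracking along matches): VQVV.

4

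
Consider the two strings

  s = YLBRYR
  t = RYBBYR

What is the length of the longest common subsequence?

Match Y [1,2], B [3,4], Y [5,5], R [6,6] — 4 characters in the same relative order in both. The LCS DP gives dp[6][6] = 4, so this is optimal.

4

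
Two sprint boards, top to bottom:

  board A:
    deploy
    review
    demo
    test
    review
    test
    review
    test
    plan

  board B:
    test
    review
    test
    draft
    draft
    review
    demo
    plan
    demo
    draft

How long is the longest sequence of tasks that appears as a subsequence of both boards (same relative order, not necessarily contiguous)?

Taking test [4,1] → review [5,2] → test [6,3] → review [7,6] → plan [9,8] gives a common subsequence of length 5, and the DP table's final entry dp[9][10] is also 5, so no common subsequence is longer.

5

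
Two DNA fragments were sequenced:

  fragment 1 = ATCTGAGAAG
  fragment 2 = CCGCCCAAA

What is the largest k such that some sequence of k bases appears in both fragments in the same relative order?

One common subsequence of length 5: C (fragment 1 #3, fragment 2 #2), G (fragment 1 #5, fragment 2 #3), A (fragment 1 #6, fragment 2 #7), A (fragment 1 #8, fragment 2 #8), A (fragment 1 #9, fragment 2 #9). dp[10][9] = 5 confirms this is the maximum.

5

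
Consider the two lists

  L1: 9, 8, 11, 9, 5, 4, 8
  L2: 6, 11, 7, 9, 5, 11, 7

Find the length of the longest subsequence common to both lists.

Match 11 at L1[3]=L2[2], then 9 at L1[4]=L2[4], then 5 at L1[5]=L2[5] — 3 values in the same relative order in both, and the DP table's final entry dp[7][7] is also 3, so no common subsequence is longer.

3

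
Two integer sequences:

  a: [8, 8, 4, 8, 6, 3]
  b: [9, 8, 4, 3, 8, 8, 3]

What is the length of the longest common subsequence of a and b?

Match 8 [1,2], 8 [2,5], 8 [4,6], 3 [6,7] — 4 values in the same relative order in both. The LCS DP gives dp[6][7] = 4, so this is optimal.

4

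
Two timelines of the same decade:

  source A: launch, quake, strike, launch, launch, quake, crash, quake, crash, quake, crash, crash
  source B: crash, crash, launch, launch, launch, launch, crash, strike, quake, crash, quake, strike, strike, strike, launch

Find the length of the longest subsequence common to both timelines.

7

Pick launch at source A[1]=source B[4] → launch at source A[4]=source B[5] → launch at source A[5]=source B[6] → crash at source A[7]=source B[7] → quake at source A[8]=source B[9] → crash at source A[9]=source B[10] → quake at source A[10]=source B[11]; all 7 events appear in both, in order. The LCS DP gives dp[12][15] = 7, so this is optimal.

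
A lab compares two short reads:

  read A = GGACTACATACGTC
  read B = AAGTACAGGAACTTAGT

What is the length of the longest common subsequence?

9

Taking G at read A[1]=read B[8]; then G at read A[2]=read B[9]; then A at read A[3]=read B[11]; then C at read A[4]=read B[12]; then T at read A[5]=read B[13]; then T at read A[9]=read B[14]; then A at read A[10]=read B[15]; then G at read A[12]=read B[16]; then T at read A[13]=read B[17] gives a common subsequence of length 9, and the DP table's final entry dp[14][17] is also 9, so no common subsequence is longer.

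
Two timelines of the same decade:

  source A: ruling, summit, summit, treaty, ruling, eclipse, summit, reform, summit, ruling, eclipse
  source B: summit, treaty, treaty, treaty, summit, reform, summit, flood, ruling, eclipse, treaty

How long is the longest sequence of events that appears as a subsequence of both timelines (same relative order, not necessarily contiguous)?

7

Match summit [2,1]; then treaty [4,4]; then summit [7,5]; then reform [8,6]; then summit [9,7]; then ruling [10,9]; then eclipse [11,10] — 7 events in the same relative order in both. The LCS DP gives dp[11][11] = 7, so this is optimal.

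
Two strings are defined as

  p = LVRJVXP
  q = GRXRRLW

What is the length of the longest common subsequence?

2

Match R at p[3]=q[2] → X at p[6]=q[3] — 2 characters in the same relative order in both. Since dp[7][7] = 2, nothing longer is possible.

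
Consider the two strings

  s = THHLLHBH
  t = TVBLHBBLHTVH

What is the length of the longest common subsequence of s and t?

Let dp[i][j] be the LCS length of the first i characters of s and the first j characters of t. dp[i][j] = dp[i-1][j-1]+1 when the i-th and j-th characters match, else max(dp[i-1][j], dp[i][j-1]).
    ·  T  V  B  L  H  B  B  L  H  T  V  H
 ·  0  0  0  0  0  0  0  0  0  0  0  0  0
 T  0  1  1  1  1  1  1  1  1  1  1  1  1
 H  0  1  1  1  1  2  2  2  2  2  2  2  2
 H  0  1  1  1  1  2  2  2  2  3  3  3  3
 L  0  1  1  1  2  2  2  2  3  3  3  3  3
 L  0  1  1  1  2  2  2  2  3  3  3  3  3
 H  0  1  1  1  2  3  3  3  3  4  4  4  4
 B  0  1  1  2  2  3  4  4  4  4  4  4  4
 H  0  1  1  2  2  3  4  4  4  5  5  5  5
dp[8][12] = 5. One LCS (by backtracking along matches): THLHH.

5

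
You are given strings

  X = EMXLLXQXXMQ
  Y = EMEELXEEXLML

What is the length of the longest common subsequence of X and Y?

6

Taking E (X #1, Y #1), M (X #2, Y #2), L (X #5, Y #5), X (X #6, Y #6), X (X #8, Y #9), M (X #10, Y #11) gives a common subsequence of length 6. dp[11][12] = 6 confirms this is the maximum.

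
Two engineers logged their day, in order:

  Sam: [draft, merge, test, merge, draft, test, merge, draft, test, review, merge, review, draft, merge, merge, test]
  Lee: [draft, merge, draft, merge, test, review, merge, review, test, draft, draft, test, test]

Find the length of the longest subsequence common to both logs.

10

One common subsequence of length 10: draft (Sam #1, Lee #1), merge (Sam #4, Lee #2), draft (Sam #5, Lee #3), merge (Sam #7, Lee #4), test (Sam #9, Lee #5), review (Sam #10, Lee #6), merge (Sam #11, Lee #7), review (Sam #12, Lee #8), draft (Sam #13, Lee #11), test (Sam #16, Lee #13), and the DP table's final entry dp[16][13] is also 10, so no common subsequence is longer.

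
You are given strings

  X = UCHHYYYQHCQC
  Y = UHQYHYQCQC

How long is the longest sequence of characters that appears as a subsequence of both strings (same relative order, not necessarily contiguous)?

Let dp[i][j] be the LCS length of the first i characters of X and the first j characters of Y. dp[i][j] = dp[i-1][j-1]+1 when the i-th and j-th characters match, else max(dp[i-1][j], dp[i][j-1]).
    ·  U  H  Q  Y  H  Y  Q  C  Q  C
 ·  0  0  0  0  0  0  0  0  0  0  0
 U  0  1  1  1  1  1  1  1  1  1  1
 C  0  1  1  1  1  1  1  1  2  2  2
 H  0  1  2  2  2  2  2  2  2  2  2
 H  0  1  2  2  2  3  3  3  3  3  3
 Y  0  1  2  2  3  3  4  4  4  4  4
 Y  0  1  2  2  3  3  4  4  4  4  4
 Y  0  1  2  2  3  3  4  4  4  4  4
 Q  0  1  2  3  3  3  4  5  5  5  5
 H  0  1  2  3  3  4  4  5  5  5  5
 C  0  1  2  3  3  4  4  5  6  6  6
 Q  0  1  2  3  3  4  4  5  6  7  7
 C  0  1  2  3  3  4  4  5  6  7  8
dp[12][10] = 8. One LCS (by backtracking along matches): UHHYQCQC.

8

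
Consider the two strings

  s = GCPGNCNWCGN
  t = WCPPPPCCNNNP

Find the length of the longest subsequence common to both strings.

Match C at s[2]=t[2], P at s[3]=t[6], N at s[5]=t[9], N at s[7]=t[10], N at s[11]=t[11] — 5 characters in the same relative order in both. dp[11][12] = 5 confirms this is the maximum.

5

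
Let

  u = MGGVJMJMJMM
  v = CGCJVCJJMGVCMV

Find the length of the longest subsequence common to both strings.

Taking G at u[2]=v[2], V at u[4]=v[5], J at u[5]=v[7], J at u[7]=v[8], M at u[8]=v[9], M at u[10]=v[13] gives a common subsequence of length 6. The LCS DP gives dp[11][14] = 6, so this is optimal.

6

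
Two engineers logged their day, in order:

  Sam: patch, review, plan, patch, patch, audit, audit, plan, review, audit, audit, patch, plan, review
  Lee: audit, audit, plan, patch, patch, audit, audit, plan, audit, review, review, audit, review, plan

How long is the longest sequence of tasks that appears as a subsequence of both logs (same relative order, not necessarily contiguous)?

9

Pick plan (Sam #3, Lee #3); then patch (Sam #4, Lee #4); then patch (Sam #5, Lee #5); then audit (Sam #6, Lee #6); then audit (Sam #7, Lee #7); then plan (Sam #8, Lee #8); then review (Sam #9, Lee #11); then audit (Sam #10, Lee #12); then plan (Sam #13, Lee #14); all 9 tasks appear in both, in order. The LCS DP gives dp[14][14] = 9, so this is optimal.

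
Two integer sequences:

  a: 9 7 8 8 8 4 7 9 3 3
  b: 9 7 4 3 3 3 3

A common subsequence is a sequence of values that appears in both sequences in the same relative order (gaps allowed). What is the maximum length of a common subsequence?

5

Pick 9 (a #1, b #1) → 7 (a #2, b #2) → 4 (a #6, b #3) → 3 (a #9, b #6) → 3 (a #10, b #7); all 5 values appear in both, in order. dp[10][7] = 5 confirms this is the maximum.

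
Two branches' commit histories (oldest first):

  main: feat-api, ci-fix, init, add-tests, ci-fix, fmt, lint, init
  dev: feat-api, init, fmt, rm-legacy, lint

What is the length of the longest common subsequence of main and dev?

One common subsequence of length 4: feat-api (main #1, dev #1), then init (main #3, dev #2), then fmt (main #6, dev #3), then lint (main #7, dev #5). Since dp[8][5] = 4, nothing longer is possible.

4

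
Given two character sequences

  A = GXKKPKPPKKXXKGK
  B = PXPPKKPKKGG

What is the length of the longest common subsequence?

Taking X (A #2, B #2), K (A #3, B #5), K (A #4, B #6), P (A #5, B #7), K (A #6, B #8), K (A #9, B #9), G (A #14, B #11) gives a common subsequence of length 7. The LCS DP gives dp[15][11] = 7, so this is optimal.

7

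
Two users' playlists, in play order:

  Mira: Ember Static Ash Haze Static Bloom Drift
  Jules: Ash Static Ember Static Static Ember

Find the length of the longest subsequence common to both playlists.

3

Taking Ember [1,3]; then Static [2,4]; then Static [5,5] gives a common subsequence of length 3, and the DP table's final entry dp[7][6] is also 3, so no common subsequence is longer.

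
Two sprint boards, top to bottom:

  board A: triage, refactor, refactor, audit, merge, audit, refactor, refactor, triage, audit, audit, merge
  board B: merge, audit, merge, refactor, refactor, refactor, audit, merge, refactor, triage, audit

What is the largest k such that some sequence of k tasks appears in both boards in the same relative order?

7

Pick refactor at board A[2]=board B[5], refactor at board A[3]=board B[6], audit at board A[4]=board B[7], merge at board A[5]=board B[8], refactor at board A[8]=board B[9], triage at board A[9]=board B[10], audit at board A[11]=board B[11]; all 7 tasks appear in both, in order. dp[12][11] = 7 confirms this is the maximum.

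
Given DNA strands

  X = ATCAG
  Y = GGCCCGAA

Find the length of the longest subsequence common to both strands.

2

Taking A [1,7], A [4,8] gives a common subsequence of length 2. The LCS DP gives dp[5][8] = 2, so this is optimal.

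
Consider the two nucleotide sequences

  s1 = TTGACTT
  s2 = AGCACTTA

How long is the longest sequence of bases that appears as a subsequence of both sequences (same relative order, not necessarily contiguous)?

5

Pick G (s1 #3, s2 #2), then A (s1 #4, s2 #4), then C (s1 #5, s2 #5), then T (s1 #6, s2 #6), then T (s1 #7, s2 #7); all 5 bases appear in both, in order. Since dp[7][8] = 5, nothing longer is possible.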